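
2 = 2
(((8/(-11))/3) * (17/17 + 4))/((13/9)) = -120/143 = -0.84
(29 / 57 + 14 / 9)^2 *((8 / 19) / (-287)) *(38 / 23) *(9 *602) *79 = -4421.13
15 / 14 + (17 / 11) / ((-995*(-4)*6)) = 1970219 / 1838760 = 1.07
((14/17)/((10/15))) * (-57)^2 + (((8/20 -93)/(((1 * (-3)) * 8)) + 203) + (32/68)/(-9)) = 4220.28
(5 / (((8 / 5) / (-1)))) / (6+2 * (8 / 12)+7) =-75 / 344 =-0.22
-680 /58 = -340 /29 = -11.72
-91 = -91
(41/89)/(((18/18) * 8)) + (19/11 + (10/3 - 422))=-9795055/23496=-416.88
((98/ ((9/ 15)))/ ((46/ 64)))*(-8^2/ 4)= -250880/ 69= -3635.94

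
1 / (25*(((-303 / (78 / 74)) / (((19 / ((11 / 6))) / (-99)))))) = 494 / 33913275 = 0.00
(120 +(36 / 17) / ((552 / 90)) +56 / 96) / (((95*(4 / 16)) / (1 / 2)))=29863 / 11730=2.55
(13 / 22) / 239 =13 / 5258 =0.00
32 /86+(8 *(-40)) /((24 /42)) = -24064 /43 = -559.63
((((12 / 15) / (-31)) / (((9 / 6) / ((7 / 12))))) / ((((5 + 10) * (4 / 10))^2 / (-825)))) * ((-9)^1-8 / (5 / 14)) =-12089 / 1674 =-7.22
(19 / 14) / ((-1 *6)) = -19 / 84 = -0.23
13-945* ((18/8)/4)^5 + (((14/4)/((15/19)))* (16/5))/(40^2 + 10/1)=-363634979849/9043968000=-40.21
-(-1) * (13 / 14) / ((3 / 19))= 247 / 42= 5.88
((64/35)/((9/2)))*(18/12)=64/105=0.61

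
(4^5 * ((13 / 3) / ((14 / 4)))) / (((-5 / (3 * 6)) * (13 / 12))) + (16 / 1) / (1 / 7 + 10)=-10465456 / 2485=-4211.45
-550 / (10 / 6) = -330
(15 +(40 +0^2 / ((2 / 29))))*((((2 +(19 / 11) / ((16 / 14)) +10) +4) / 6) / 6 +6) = 102745 / 288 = 356.75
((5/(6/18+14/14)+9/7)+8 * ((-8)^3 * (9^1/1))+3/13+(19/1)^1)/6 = -13409663/2184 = -6139.96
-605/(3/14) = -8470/3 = -2823.33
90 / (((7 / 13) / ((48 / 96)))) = 585 / 7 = 83.57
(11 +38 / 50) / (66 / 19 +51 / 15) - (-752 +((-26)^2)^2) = -1489565774 / 3265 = -456222.29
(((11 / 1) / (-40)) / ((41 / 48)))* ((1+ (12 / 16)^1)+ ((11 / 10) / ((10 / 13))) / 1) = -5247 / 5125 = -1.02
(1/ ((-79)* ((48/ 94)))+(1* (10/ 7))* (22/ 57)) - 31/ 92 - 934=-1805324377/ 1933288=-933.81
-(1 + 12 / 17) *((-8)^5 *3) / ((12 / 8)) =1900544 / 17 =111796.71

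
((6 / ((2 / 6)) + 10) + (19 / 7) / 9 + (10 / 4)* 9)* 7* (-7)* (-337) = 15099959 / 18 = 838886.61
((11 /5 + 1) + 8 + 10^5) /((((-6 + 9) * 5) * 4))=125014 /75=1666.85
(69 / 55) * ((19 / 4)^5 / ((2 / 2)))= 170850831 / 56320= 3033.57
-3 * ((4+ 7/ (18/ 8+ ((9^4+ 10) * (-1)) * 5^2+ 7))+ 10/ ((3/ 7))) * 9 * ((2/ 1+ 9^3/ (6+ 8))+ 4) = -21901846833/ 511049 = -42856.65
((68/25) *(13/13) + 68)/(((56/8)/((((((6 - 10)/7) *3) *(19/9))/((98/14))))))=-134368/25725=-5.22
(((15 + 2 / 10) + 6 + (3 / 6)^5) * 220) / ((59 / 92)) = 859441 / 118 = 7283.40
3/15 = 1/5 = 0.20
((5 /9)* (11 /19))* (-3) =-55 /57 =-0.96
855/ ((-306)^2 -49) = 855/ 93587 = 0.01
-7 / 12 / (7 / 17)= -17 / 12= -1.42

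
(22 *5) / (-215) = -22 / 43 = -0.51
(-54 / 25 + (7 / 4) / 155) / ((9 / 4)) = -6661 / 6975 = -0.95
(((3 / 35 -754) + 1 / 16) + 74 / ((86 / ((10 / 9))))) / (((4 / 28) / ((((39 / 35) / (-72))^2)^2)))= -4660228652599 / 15414097305600000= -0.00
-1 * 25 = -25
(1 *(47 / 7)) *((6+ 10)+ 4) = 940 / 7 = 134.29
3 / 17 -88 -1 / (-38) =-56717 / 646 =-87.80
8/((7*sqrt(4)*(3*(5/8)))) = 32/105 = 0.30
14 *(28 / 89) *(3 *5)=5880 / 89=66.07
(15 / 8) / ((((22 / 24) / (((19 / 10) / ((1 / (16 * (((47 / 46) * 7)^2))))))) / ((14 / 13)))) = 259128954 / 75647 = 3425.50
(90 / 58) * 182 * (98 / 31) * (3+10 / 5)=4463.96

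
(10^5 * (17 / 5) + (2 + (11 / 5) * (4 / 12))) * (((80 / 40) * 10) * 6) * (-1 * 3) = -122400984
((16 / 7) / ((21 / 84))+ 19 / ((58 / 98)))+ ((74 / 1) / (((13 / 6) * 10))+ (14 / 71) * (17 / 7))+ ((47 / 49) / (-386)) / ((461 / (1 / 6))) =316061960081207 / 7001728455540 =45.14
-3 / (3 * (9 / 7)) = -7 / 9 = -0.78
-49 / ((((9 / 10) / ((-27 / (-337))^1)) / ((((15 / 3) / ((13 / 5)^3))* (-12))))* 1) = 11025000 / 740389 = 14.89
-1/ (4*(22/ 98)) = -49/ 44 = -1.11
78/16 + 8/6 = 149/24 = 6.21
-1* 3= -3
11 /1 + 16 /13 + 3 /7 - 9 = 333 /91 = 3.66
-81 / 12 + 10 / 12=-71 / 12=-5.92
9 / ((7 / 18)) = 162 / 7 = 23.14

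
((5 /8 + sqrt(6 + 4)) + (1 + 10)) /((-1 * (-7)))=sqrt(10) /7 + 93 /56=2.11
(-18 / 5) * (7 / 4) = -63 / 10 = -6.30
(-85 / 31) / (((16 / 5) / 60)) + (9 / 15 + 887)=518437 / 620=836.19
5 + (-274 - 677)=-946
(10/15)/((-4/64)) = -32/3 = -10.67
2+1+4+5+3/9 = 37/3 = 12.33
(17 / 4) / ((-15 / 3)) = -17 / 20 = -0.85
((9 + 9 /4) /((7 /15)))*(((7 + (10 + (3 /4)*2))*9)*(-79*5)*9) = -799075125 /56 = -14269198.66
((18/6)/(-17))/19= -3/323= -0.01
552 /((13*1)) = 552 /13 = 42.46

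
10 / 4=5 / 2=2.50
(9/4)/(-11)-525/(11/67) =-140709/44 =-3197.93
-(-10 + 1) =9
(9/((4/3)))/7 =27/28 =0.96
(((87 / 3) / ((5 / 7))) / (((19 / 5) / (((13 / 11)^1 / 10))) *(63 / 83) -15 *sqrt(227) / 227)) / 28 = 1164241 *sqrt(227) / 7225650804+ 358336979 / 6021375670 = 0.06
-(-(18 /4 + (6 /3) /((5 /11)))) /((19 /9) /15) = 2403 /38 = 63.24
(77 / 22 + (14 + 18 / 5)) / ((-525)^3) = -211 / 1447031250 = -0.00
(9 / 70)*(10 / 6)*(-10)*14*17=-510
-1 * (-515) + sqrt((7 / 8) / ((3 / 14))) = 7 * sqrt(3) / 6 + 515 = 517.02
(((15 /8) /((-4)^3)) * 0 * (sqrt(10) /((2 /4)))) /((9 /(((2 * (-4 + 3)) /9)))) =0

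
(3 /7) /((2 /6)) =9 /7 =1.29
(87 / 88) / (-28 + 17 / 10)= -435 / 11572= -0.04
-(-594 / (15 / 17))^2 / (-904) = 2832489 / 5650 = 501.33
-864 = -864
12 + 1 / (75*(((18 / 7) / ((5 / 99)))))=320767 / 26730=12.00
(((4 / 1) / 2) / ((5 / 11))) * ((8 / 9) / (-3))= -176 / 135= -1.30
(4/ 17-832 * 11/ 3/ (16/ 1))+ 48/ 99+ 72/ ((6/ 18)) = 4872/ 187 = 26.05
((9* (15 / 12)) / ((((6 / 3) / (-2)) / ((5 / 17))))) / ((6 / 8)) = -75 / 17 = -4.41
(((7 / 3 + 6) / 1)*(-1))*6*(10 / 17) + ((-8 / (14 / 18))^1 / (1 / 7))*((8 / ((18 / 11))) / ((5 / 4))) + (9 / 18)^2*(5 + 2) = -105149 / 340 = -309.26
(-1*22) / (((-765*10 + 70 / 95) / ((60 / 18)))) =1045 / 109002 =0.01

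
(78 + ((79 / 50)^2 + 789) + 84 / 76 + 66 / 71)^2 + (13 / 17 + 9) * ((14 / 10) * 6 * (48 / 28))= 146892339004816935977 / 193353856250000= 759707.32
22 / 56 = 11 / 28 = 0.39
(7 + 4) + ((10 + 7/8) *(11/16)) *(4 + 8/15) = 7183/160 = 44.89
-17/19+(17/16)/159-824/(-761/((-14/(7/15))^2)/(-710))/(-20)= 1272499538875/36783696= 34594.12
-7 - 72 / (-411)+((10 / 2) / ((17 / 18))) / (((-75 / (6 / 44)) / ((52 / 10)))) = -4403183 / 640475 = -6.87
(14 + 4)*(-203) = -3654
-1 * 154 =-154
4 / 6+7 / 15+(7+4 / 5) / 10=1.91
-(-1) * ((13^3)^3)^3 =1192533292512492016559195008117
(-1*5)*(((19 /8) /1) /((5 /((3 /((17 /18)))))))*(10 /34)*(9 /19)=-1215 /1156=-1.05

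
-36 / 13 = -2.77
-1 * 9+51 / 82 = -687 / 82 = -8.38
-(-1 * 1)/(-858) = -1/858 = -0.00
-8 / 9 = -0.89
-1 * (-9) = 9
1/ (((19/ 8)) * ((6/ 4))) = 16/ 57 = 0.28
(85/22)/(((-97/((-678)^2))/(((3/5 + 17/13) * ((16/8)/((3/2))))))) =-646009248/13871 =-46572.65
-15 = -15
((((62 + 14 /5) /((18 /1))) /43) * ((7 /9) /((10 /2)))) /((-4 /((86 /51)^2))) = -602 /65025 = -0.01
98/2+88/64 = 403/8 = 50.38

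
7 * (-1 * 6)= -42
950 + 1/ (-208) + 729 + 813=518335/ 208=2492.00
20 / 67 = 0.30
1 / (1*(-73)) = -1 / 73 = -0.01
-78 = -78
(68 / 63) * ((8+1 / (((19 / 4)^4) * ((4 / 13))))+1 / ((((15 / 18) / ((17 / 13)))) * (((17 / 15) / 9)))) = 785993912 / 35577633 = 22.09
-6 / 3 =-2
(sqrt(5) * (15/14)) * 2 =15 * sqrt(5)/7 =4.79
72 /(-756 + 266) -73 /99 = -21449 /24255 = -0.88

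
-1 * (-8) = 8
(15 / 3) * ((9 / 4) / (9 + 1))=9 / 8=1.12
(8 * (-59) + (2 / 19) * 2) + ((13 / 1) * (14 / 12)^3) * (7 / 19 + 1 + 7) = -409081 / 1368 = -299.04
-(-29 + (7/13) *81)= -190/13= -14.62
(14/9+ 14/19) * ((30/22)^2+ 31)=1558592/20691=75.33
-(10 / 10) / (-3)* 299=299 / 3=99.67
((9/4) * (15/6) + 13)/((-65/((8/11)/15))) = -149/10725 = -0.01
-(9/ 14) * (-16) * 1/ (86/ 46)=1656/ 301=5.50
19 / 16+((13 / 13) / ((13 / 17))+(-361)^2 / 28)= 6780325 / 1456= 4656.82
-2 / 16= -1 / 8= -0.12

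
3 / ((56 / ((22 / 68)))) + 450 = 856833 / 1904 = 450.02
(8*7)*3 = 168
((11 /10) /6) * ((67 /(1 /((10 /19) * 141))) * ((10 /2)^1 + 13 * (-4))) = -1628033 /38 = -42842.97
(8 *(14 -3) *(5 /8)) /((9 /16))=880 /9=97.78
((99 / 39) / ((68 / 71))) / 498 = 0.01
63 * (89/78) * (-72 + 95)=42987/26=1653.35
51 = 51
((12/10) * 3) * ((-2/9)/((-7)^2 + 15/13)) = -13/815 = -0.02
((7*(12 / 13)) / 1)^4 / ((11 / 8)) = 398297088 / 314171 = 1267.77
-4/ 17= -0.24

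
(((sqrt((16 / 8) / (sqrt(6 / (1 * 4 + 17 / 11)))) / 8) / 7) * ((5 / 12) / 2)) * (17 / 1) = 85 * 122^(1 / 4) * 33^(3 / 4) / 44352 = 0.09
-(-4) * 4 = 16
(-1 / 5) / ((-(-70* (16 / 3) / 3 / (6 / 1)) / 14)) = -0.14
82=82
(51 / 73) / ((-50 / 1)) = -51 / 3650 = -0.01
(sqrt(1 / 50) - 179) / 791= -179 / 791 + sqrt(2) / 7910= -0.23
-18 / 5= -3.60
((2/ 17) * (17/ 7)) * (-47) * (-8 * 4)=3008/ 7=429.71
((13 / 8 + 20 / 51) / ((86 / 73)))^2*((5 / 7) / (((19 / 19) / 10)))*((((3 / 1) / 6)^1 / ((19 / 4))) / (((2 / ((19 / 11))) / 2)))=90237156025 / 23699979072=3.81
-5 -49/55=-324/55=-5.89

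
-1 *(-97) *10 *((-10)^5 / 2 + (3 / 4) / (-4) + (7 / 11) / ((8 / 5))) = -4267982055 / 88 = -48499796.08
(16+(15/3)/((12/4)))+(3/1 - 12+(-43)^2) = 5573/3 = 1857.67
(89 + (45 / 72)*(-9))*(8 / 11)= 667 / 11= 60.64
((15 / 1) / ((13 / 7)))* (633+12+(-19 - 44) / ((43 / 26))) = 2740185 / 559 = 4901.94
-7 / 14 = -1 / 2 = -0.50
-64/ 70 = -0.91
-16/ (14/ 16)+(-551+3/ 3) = -3978/ 7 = -568.29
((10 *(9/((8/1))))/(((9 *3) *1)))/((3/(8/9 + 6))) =155/162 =0.96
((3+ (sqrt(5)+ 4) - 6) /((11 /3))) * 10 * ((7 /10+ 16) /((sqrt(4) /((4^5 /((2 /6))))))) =226388.26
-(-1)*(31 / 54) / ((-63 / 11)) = -341 / 3402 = -0.10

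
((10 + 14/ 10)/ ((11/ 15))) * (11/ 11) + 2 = 193/ 11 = 17.55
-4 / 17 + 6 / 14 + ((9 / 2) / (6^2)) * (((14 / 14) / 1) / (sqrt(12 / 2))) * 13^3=23 / 119 + 2197 * sqrt(6) / 48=112.31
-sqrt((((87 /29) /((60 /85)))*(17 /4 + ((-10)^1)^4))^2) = -680289 /16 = -42518.06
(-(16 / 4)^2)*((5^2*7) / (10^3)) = -14 / 5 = -2.80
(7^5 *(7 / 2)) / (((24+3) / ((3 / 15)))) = 117649 / 270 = 435.74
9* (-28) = -252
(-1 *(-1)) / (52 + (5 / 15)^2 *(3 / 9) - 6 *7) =27 / 271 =0.10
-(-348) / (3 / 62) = 7192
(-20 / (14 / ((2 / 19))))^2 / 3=400 / 53067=0.01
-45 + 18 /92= -2061 /46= -44.80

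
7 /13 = 0.54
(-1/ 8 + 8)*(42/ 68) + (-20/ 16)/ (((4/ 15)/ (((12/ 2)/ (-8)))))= 9117/ 1088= 8.38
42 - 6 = 36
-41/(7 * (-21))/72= 41/10584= 0.00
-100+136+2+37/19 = 759/19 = 39.95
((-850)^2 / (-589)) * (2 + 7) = -11039.90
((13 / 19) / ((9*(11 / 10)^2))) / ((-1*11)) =-1300 / 227601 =-0.01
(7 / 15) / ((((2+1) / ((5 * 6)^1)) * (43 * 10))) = 7 / 645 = 0.01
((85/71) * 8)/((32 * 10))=17/568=0.03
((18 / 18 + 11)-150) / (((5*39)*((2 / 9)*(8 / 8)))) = -207 / 65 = -3.18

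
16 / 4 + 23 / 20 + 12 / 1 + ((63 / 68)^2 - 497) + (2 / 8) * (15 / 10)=-11065617 / 23120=-478.62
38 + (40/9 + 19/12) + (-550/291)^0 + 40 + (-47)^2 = 82585/36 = 2294.03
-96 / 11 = -8.73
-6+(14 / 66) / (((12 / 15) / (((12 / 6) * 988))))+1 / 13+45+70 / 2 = 256549 / 429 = 598.02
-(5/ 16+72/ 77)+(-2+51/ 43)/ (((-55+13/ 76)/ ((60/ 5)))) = -78691919/ 73583664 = -1.07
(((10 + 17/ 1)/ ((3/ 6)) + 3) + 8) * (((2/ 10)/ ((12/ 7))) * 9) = 273/ 4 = 68.25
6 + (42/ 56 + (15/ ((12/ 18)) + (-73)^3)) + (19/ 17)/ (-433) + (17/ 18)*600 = -34310011361/ 88332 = -388421.09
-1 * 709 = -709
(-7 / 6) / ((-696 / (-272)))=-119 / 261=-0.46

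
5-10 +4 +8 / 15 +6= 83 / 15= 5.53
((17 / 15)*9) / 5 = 51 / 25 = 2.04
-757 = -757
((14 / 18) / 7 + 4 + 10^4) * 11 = 990407 / 9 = 110045.22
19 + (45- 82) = -18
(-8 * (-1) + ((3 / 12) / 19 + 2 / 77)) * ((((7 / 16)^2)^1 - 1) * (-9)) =87644835 / 1498112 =58.50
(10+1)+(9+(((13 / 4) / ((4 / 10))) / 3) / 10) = 973 / 48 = 20.27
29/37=0.78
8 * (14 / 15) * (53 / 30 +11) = 95.32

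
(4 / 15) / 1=4 / 15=0.27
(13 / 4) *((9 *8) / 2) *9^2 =9477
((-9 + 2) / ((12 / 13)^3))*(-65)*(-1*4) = -999635 / 432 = -2313.97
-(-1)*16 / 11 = 16 / 11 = 1.45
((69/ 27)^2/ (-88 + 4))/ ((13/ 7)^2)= -0.02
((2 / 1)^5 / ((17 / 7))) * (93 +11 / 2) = 22064 / 17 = 1297.88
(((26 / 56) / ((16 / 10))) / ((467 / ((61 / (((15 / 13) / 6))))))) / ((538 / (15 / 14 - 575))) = -82832815 / 393953728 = -0.21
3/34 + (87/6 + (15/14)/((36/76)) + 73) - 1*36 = 38449/714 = 53.85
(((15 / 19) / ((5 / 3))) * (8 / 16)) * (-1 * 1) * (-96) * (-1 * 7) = -3024 / 19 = -159.16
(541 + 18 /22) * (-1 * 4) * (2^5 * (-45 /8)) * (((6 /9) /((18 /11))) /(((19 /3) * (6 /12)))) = 953600 /19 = 50189.47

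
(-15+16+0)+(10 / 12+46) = 287 / 6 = 47.83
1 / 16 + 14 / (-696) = 59 / 1392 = 0.04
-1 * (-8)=8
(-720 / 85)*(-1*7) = 1008 / 17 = 59.29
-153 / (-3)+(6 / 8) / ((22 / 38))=2301 / 44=52.30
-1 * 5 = -5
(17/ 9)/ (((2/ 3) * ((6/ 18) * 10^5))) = 17/ 200000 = 0.00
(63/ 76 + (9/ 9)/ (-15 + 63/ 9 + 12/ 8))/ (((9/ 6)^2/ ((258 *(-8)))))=-458896/ 741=-619.29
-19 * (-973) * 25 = 462175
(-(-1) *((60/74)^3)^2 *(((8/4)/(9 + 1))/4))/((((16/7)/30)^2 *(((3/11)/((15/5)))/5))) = 1381398046875/10262905636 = 134.60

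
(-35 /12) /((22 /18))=-105 /44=-2.39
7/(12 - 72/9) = 7/4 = 1.75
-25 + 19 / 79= -1956 / 79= -24.76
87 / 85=1.02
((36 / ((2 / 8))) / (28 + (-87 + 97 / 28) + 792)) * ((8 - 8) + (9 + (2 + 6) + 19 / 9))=77056 / 20621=3.74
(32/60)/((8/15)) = 1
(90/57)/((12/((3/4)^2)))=45/608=0.07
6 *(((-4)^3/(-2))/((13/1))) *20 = 3840/13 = 295.38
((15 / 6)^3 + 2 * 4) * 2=189 / 4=47.25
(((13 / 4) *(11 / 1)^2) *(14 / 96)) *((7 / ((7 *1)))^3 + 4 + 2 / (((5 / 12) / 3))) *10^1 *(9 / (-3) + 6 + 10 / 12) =24565541 / 576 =42648.51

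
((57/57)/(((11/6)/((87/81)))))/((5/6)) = 116/165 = 0.70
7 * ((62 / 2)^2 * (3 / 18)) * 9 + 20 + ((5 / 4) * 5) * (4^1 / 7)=141597 / 14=10114.07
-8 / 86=-4 / 43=-0.09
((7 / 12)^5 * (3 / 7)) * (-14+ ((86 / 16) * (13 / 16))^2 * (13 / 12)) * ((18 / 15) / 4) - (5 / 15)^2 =-0.05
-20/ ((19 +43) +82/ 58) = -580/ 1839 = -0.32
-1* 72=-72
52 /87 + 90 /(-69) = -1414 /2001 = -0.71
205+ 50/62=6380/31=205.81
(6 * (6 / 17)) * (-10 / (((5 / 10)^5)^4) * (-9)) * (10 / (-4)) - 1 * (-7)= -8493465481 / 17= -499615616.53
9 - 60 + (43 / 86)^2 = -203 / 4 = -50.75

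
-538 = -538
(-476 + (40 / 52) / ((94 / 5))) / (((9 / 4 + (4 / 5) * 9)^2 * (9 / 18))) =-77549600 / 7275177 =-10.66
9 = 9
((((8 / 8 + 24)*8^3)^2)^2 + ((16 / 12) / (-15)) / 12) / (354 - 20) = 3623878655999999999 / 45090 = 80369897005988.02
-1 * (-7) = 7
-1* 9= -9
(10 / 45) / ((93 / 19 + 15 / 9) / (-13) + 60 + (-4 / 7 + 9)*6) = 1729 / 856374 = 0.00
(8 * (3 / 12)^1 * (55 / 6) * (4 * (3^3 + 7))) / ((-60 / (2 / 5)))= -748 / 45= -16.62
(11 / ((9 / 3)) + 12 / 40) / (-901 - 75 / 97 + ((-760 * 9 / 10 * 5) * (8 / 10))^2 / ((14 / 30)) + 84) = 80801 / 326733972360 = 0.00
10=10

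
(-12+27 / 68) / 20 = -789 / 1360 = -0.58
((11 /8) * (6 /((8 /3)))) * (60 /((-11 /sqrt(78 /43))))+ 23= 23 - 135 * sqrt(3354) /344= 0.27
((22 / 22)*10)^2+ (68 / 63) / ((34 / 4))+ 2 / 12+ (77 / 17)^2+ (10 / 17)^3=74911499 / 619038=121.01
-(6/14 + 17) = -122/7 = -17.43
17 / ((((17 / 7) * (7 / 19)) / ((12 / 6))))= 38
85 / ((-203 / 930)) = -79050 / 203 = -389.41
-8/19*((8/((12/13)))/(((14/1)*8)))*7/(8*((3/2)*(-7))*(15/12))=13/5985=0.00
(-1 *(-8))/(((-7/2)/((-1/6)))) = 8/21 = 0.38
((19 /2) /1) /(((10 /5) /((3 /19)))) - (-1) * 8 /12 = 17 /12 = 1.42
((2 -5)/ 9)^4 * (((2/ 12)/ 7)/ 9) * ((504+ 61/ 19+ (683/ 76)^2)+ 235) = 226357/ 8421408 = 0.03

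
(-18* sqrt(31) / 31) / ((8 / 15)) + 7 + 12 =19 - 135* sqrt(31) / 124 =12.94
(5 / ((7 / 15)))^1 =75 / 7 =10.71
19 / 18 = 1.06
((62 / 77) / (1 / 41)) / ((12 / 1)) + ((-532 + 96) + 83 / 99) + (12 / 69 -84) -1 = -517.24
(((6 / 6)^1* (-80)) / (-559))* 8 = 1.14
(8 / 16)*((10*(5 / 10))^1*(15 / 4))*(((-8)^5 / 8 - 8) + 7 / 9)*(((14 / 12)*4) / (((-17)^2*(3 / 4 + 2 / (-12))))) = -923225 / 867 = -1064.85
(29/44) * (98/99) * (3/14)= 203/1452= 0.14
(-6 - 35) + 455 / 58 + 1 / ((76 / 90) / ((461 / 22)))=-202209 / 24244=-8.34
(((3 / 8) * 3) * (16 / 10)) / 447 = 3 / 745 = 0.00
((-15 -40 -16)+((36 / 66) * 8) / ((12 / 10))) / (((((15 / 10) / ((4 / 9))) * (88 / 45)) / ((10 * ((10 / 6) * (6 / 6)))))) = -61750 / 363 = -170.11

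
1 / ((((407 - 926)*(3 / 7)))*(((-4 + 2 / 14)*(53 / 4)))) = 196 / 2228067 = 0.00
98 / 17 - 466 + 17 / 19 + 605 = 47048 / 323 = 145.66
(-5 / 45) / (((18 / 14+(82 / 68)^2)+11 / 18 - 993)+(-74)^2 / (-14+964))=3843700 / 34035822461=0.00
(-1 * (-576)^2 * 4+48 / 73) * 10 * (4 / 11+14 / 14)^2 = -217976724000 / 8833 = -24677541.49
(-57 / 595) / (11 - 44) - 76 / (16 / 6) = -373027 / 13090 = -28.50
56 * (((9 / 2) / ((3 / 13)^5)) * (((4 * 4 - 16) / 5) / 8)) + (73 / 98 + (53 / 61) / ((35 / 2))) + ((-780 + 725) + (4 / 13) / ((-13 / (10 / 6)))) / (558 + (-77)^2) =77274219391 / 98305490010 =0.79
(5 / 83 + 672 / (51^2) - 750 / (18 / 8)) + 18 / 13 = -310237651 / 935493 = -331.63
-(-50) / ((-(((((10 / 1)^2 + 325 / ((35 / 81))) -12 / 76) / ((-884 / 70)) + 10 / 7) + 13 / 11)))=8083075 / 10484473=0.77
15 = 15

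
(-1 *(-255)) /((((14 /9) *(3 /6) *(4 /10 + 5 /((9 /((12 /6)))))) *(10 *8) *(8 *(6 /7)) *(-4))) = -405 /4096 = -0.10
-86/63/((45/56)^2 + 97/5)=-192640/2828853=-0.07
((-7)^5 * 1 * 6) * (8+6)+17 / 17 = -1411787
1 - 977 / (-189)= 1166 / 189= 6.17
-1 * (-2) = 2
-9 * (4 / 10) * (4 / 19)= -72 / 95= -0.76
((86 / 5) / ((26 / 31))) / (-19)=-1333 / 1235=-1.08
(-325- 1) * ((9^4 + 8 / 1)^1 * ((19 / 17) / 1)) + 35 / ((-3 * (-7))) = -122065073 / 51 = -2393432.80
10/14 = 5/7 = 0.71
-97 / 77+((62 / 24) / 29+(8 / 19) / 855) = -169791679 / 145100340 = -1.17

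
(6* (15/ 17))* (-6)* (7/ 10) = -378/ 17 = -22.24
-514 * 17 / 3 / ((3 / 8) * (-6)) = 1294.52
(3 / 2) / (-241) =-3 / 482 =-0.01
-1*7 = -7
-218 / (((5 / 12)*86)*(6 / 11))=-2398 / 215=-11.15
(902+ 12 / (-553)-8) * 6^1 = 2966220 / 553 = 5363.87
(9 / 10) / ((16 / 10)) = 9 / 16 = 0.56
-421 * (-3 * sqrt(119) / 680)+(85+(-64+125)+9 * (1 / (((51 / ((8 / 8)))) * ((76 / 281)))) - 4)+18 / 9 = 1263 * sqrt(119) / 680+186891 / 1292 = 164.91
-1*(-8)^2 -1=-65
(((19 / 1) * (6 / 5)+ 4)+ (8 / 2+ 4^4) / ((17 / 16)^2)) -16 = 348406 / 1445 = 241.11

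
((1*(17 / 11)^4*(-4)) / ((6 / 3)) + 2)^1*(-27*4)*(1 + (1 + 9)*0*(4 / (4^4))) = 14878080 / 14641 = 1016.19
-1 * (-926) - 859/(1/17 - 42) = 674841/713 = 946.48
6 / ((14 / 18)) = 54 / 7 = 7.71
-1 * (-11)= 11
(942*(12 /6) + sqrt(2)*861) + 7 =861*sqrt(2) + 1891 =3108.64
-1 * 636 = -636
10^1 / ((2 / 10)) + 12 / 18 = 152 / 3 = 50.67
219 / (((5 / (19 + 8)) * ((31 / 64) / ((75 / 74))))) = 2474.49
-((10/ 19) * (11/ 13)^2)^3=-1771561000/ 33107082931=-0.05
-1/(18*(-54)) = 1/972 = 0.00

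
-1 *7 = -7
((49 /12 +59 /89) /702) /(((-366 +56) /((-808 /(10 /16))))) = 2047876 /72630675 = 0.03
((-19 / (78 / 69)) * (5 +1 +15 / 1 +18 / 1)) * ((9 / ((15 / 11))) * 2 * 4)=-173052 / 5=-34610.40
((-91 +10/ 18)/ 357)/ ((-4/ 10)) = 2035/ 3213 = 0.63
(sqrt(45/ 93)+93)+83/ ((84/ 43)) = sqrt(465)/ 31+11381/ 84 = 136.18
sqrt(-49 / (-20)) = 7*sqrt(5) / 10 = 1.57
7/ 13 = 0.54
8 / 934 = 4 / 467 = 0.01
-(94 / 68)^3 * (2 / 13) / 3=-103823 / 766428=-0.14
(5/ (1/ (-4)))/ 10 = -2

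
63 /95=0.66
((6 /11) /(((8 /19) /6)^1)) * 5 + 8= 1031 /22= 46.86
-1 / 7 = -0.14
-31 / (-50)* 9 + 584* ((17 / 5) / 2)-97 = 45069 / 50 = 901.38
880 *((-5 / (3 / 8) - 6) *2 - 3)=-110000 / 3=-36666.67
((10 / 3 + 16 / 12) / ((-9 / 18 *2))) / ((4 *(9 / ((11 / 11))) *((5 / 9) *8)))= -7 / 240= -0.03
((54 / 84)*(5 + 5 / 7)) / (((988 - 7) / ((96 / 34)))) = 960 / 90797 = 0.01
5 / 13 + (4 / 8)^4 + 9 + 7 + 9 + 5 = 6333 / 208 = 30.45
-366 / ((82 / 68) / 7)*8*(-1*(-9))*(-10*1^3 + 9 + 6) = -31358880 / 41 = -764850.73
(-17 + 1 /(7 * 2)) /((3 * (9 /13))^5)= -29332147 /66961566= -0.44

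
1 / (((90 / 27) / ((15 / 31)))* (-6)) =-3 / 124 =-0.02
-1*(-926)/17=926/17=54.47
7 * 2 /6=7 /3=2.33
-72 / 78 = -12 / 13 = -0.92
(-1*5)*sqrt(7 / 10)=-sqrt(70) / 2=-4.18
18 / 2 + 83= 92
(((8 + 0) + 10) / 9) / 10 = 1 / 5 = 0.20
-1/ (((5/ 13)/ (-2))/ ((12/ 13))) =24/ 5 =4.80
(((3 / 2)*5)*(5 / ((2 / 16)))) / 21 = 100 / 7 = 14.29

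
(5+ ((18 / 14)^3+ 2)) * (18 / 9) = 6260 / 343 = 18.25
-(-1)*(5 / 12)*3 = 5 / 4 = 1.25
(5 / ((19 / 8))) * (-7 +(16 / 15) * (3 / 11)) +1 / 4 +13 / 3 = -23929 / 2508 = -9.54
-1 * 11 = -11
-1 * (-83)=83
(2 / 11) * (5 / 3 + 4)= 34 / 33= 1.03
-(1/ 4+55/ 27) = -247/ 108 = -2.29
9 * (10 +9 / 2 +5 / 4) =567 / 4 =141.75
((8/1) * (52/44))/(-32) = -13/44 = -0.30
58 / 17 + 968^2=15929466 / 17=937027.41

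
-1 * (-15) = 15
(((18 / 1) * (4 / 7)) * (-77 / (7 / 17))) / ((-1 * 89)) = 13464 / 623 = 21.61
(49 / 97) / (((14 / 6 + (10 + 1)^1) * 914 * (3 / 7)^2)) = 2401 / 10638960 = 0.00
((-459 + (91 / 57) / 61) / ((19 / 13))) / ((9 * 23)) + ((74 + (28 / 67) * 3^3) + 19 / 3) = 82551972913 / 916227747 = 90.10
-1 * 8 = -8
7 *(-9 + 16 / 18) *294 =-50078 / 3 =-16692.67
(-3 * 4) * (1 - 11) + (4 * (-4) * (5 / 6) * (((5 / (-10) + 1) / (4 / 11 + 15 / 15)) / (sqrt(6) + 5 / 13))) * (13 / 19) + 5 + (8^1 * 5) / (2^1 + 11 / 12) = 164474809 / 1183833 - 96668 * sqrt(6) / 169119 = 137.53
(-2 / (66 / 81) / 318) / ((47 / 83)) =-747 / 54802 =-0.01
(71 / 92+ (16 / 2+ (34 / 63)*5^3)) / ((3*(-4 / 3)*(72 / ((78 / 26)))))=-441841 / 556416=-0.79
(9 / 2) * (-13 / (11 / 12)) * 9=-6318 / 11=-574.36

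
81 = 81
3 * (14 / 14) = 3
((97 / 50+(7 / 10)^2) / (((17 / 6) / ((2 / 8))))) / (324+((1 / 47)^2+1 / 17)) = 536787 / 811293200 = 0.00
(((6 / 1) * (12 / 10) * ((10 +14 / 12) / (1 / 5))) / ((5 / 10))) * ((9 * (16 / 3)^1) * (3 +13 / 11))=1775232 / 11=161384.73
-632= -632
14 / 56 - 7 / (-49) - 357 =-9985 / 28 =-356.61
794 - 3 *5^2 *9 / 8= 5677 / 8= 709.62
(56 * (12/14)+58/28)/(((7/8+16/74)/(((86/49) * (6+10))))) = 142757248/110789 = 1288.55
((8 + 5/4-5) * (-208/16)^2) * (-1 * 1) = -2873/4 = -718.25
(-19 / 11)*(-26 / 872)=247 / 4796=0.05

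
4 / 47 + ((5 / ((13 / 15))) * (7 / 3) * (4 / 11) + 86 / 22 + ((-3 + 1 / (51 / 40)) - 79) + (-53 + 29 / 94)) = -85705003 / 685542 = -125.02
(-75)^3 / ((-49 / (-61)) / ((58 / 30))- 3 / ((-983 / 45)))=-763127.60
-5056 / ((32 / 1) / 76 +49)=-96064 / 939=-102.30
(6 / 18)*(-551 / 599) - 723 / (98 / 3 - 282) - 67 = -86572907 / 1344156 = -64.41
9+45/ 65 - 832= -10690/ 13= -822.31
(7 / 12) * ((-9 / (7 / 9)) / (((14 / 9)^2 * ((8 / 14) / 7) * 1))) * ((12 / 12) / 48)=-729 / 1024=-0.71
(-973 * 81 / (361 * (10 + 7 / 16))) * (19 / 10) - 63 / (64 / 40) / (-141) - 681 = -4297732119 / 5965240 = -720.46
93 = 93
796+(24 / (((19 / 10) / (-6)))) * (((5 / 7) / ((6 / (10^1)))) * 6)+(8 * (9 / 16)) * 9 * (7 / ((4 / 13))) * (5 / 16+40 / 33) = 310744849 / 187264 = 1659.39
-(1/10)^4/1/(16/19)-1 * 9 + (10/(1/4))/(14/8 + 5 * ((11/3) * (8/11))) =-183843439/28960000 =-6.35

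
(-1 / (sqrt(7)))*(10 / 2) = -5*sqrt(7) / 7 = -1.89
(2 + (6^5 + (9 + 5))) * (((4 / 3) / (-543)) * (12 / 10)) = -62336 / 2715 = -22.96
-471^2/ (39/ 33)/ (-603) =271139/ 871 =311.30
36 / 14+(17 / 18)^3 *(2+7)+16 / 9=54119 / 4536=11.93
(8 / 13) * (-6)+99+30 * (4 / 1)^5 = 400599 / 13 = 30815.31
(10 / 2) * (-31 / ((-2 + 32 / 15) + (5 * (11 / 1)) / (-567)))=-439425 / 103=-4266.26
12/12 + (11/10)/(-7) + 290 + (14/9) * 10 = 193031/630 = 306.40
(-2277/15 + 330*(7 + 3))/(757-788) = -15741/155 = -101.55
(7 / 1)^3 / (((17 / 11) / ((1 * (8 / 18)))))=15092 / 153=98.64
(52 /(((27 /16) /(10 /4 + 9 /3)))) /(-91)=-352 /189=-1.86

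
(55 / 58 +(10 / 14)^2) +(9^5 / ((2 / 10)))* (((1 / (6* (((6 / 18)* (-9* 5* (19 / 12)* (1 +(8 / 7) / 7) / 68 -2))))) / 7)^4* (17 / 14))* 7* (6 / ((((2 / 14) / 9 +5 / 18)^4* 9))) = 1010698226316254908825559460305 / 18042662763956072853691324762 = 56.02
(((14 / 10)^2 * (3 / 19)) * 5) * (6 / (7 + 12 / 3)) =882 / 1045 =0.84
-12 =-12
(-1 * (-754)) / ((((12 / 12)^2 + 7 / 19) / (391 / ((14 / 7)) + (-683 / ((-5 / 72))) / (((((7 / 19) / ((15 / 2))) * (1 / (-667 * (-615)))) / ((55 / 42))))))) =59260589662101.11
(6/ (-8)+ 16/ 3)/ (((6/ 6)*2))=55/ 24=2.29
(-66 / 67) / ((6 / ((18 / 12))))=-33 / 134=-0.25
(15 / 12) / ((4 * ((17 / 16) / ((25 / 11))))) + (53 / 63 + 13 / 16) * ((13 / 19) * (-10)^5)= -25327831625 / 223839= -113152.00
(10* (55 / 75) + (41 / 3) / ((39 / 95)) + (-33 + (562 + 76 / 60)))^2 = 111536628841 / 342225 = 325916.08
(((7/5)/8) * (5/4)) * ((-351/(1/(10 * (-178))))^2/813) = 56926048725/542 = 105029610.19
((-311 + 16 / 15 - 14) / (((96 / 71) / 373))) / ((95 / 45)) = -128680897 / 3040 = -42329.24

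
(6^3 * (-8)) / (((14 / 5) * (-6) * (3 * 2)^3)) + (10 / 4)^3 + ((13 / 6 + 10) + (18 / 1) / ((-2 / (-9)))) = 6119 / 56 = 109.27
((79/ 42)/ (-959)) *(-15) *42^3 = 298620/ 137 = 2179.71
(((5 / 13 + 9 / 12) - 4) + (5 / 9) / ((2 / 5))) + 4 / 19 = -11257 / 8892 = -1.27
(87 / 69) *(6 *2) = 348 / 23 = 15.13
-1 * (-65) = 65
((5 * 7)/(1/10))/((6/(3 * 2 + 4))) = 1750/3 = 583.33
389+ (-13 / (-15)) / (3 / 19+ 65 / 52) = 625333 / 1605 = 389.62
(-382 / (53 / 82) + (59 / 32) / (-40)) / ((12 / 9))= -120293541 / 271360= -443.30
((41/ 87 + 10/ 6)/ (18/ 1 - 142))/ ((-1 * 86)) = 1/ 4988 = 0.00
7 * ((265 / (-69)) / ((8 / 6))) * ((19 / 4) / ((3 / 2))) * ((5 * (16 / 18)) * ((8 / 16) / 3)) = -176225 / 3726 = -47.30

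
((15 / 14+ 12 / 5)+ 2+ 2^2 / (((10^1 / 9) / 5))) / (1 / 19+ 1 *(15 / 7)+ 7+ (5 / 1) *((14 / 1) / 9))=280953 / 203170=1.38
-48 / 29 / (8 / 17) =-102 / 29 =-3.52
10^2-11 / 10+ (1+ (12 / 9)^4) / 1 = 83479 / 810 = 103.06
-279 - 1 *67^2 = -4768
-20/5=-4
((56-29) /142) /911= 27 /129362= 0.00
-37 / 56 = -0.66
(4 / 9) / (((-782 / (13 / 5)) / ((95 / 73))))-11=-2826251 / 256887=-11.00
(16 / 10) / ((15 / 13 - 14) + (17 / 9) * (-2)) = -936 / 9725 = -0.10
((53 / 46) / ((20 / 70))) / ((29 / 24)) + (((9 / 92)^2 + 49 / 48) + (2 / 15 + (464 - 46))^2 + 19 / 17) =41038200366967 / 234717300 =174840.97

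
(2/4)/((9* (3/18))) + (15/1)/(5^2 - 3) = 67/66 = 1.02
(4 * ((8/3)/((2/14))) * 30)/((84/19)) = 1520/3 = 506.67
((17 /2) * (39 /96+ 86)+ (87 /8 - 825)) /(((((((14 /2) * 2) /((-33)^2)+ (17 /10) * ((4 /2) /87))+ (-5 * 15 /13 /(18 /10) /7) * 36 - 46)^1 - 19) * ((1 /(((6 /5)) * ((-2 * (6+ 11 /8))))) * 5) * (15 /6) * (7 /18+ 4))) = -23343612088797 /73951538748800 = -0.32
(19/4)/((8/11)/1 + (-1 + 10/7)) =1463/356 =4.11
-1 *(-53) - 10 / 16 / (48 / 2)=10171 / 192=52.97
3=3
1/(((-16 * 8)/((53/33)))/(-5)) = 265/4224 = 0.06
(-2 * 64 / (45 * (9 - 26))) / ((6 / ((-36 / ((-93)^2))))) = -256 / 2205495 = -0.00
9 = 9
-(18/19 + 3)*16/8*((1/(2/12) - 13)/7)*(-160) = -24000/19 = -1263.16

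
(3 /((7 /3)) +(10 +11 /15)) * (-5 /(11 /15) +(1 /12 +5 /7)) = -3510253 /48510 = -72.36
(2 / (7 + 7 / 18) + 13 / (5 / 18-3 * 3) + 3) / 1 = 37173 / 20881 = 1.78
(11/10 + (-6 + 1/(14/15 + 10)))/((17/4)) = -3943/3485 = -1.13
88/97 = 0.91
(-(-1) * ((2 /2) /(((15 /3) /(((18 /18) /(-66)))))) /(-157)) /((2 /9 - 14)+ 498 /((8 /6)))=3 /55911625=0.00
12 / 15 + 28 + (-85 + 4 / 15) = -839 / 15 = -55.93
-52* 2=-104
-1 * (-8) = 8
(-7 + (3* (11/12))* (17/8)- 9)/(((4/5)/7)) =-88.87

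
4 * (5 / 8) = 5 / 2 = 2.50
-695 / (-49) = 695 / 49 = 14.18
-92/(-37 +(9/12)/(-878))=2.49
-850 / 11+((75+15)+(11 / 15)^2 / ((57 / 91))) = 1916621 / 141075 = 13.59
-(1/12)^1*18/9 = -1/6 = -0.17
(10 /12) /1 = 5 /6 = 0.83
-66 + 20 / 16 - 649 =-2855 / 4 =-713.75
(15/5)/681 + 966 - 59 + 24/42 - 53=1357921/1589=854.58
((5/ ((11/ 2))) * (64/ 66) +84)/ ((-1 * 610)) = -0.14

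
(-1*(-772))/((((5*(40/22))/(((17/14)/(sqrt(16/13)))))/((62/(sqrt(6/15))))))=1118821*sqrt(130)/1400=9111.80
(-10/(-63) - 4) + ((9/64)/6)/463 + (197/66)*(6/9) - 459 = -18927141601/41069952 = -460.85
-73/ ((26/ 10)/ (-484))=176660/ 13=13589.23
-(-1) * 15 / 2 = 15 / 2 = 7.50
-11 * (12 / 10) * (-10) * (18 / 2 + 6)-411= 1569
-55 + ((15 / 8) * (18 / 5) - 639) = -2749 / 4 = -687.25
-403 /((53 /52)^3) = -56665024 /148877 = -380.62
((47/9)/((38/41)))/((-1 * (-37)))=1927/12654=0.15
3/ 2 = 1.50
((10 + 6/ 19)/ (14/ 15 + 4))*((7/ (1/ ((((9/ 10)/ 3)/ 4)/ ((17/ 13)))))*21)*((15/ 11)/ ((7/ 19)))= 1805895/ 27676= 65.25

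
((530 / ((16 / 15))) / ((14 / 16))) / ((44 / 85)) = 337875 / 308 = 1097.00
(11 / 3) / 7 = 11 / 21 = 0.52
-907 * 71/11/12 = -64397/132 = -487.86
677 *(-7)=-4739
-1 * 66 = -66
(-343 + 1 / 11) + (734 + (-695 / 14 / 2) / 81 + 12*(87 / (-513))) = 184271873 / 474012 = 388.75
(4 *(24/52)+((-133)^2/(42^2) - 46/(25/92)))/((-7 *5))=263093/58500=4.50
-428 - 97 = -525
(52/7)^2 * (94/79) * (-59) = -14996384/3871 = -3874.03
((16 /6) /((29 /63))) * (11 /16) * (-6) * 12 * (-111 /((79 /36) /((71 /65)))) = 15843.82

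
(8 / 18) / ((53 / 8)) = 32 / 477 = 0.07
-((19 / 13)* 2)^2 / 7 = -1.22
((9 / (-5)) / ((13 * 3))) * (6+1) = -21 / 65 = -0.32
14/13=1.08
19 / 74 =0.26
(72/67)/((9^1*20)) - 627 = -210043/335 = -626.99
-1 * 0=0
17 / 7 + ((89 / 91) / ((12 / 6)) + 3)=1077 / 182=5.92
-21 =-21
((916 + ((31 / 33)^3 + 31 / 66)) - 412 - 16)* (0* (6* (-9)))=0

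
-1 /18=-0.06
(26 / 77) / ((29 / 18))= 468 / 2233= 0.21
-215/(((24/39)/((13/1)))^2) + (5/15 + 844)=-18259733/192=-95102.78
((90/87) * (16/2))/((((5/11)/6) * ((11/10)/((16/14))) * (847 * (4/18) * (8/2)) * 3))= 8640/171941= 0.05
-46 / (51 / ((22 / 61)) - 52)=-1012 / 1967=-0.51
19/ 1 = 19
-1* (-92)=92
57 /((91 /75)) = 4275 /91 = 46.98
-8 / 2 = -4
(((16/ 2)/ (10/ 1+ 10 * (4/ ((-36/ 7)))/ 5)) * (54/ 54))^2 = 324/ 361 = 0.90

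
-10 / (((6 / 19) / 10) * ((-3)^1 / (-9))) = -950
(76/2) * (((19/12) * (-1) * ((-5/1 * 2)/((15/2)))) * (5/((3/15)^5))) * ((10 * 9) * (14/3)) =1579375000/3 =526458333.33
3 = 3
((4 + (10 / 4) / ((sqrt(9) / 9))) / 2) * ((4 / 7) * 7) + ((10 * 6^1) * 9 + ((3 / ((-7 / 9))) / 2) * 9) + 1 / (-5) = 38181 / 70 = 545.44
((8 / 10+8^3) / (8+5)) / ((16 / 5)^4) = 80125 / 212992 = 0.38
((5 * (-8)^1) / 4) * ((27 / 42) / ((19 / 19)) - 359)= 25085 / 7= 3583.57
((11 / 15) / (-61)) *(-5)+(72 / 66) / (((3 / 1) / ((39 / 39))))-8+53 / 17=-152578 / 34221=-4.46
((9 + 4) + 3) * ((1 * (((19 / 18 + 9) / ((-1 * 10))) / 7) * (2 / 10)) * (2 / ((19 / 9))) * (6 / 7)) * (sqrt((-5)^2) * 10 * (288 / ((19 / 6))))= -30025728 / 17689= -1697.42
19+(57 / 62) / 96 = 37715 / 1984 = 19.01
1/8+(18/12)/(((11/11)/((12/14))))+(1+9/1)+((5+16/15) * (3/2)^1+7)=7703/280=27.51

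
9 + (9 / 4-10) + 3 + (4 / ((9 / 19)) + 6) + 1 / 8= 18.82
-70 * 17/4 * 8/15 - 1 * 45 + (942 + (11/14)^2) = 738.95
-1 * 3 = -3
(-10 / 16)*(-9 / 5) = 9 / 8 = 1.12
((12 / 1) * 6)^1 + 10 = 82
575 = 575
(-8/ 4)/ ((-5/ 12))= 24/ 5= 4.80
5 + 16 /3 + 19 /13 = 460 /39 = 11.79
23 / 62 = 0.37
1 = 1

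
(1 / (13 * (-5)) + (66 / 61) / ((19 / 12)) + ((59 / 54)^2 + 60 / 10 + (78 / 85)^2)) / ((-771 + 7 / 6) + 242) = -2762873191543 / 167551751595150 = -0.02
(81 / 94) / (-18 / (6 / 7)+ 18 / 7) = -189 / 4042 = -0.05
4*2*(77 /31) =616 /31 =19.87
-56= -56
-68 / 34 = -2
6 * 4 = 24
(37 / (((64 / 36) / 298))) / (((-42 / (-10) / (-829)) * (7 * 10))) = -13710831 / 784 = -17488.30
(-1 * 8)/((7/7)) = -8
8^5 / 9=32768 / 9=3640.89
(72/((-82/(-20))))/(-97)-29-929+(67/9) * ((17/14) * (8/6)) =-711160048/751653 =-946.13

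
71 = 71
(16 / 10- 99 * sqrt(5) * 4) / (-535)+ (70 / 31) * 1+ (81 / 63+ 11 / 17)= 396 * sqrt(5) / 535+ 41325988 / 9868075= 5.84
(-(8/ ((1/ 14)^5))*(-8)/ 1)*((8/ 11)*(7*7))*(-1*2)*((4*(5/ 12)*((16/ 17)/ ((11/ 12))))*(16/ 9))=-138167587962880/ 18513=-7463273805.59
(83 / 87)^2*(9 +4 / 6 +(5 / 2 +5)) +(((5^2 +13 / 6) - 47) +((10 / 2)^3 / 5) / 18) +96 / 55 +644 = 1605879829 / 2497770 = 642.93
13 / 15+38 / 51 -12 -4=-1223 / 85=-14.39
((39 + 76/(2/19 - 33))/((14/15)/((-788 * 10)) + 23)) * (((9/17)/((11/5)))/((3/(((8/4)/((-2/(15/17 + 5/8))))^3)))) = -0.44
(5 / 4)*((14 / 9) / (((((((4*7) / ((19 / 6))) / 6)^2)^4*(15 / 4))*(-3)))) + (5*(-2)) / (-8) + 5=13644606555359 / 2185854418944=6.24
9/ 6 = 3/ 2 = 1.50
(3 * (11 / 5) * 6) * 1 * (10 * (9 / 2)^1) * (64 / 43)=114048 / 43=2652.28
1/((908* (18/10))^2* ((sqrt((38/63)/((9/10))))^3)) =63* sqrt(665)/2381052032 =0.00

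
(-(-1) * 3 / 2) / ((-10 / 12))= -9 / 5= -1.80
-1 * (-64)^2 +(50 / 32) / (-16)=-1048601 / 256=-4096.10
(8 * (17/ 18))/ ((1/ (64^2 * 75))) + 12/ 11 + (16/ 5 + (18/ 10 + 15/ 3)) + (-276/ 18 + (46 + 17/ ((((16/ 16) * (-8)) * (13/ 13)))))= 612772063/ 264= 2321106.30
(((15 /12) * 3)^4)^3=129746337890625 /16777216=7733484.38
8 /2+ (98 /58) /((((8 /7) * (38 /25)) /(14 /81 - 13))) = -6053041 /714096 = -8.48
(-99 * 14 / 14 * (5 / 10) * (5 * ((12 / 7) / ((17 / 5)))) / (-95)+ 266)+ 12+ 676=2159964 / 2261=955.31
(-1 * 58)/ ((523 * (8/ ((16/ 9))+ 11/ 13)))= -1508/ 72697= -0.02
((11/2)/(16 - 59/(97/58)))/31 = -97/10540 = -0.01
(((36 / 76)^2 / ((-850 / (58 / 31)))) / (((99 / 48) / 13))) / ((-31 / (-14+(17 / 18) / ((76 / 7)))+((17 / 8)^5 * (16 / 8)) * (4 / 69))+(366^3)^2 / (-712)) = 77970692236050432 / 84559678409466082127015678464475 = 0.00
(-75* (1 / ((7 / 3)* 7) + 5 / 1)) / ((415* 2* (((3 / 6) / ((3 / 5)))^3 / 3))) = -241056 / 101675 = -2.37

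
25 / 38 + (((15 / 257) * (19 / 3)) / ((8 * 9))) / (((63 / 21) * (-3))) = 2079895 / 3164184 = 0.66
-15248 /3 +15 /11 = -167683 /33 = -5081.30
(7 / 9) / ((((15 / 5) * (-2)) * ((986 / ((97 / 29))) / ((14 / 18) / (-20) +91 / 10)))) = -1107449 / 277933680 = -0.00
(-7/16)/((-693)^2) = -1/1097712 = -0.00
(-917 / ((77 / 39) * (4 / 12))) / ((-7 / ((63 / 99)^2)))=107289 / 1331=80.61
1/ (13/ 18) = 18/ 13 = 1.38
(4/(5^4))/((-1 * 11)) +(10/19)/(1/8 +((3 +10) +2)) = 0.03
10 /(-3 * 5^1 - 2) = -10 /17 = -0.59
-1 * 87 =-87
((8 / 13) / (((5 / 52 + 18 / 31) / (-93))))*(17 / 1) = -1568352 / 1091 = -1437.54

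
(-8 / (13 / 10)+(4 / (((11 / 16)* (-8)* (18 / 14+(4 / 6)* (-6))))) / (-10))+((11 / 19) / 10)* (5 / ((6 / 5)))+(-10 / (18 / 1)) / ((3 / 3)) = -3176429 / 489060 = -6.49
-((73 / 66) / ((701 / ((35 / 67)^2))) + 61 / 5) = -12669419639 / 1038440370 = -12.20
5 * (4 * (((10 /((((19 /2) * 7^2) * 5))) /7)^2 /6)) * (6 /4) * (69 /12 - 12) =-500 /42471289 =-0.00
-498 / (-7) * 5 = 2490 / 7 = 355.71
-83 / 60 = -1.38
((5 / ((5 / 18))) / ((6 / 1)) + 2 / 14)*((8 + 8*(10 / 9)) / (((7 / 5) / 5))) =83600 / 441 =189.57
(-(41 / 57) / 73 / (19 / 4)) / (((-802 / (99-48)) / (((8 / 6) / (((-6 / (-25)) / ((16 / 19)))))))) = 1115200 / 1807051563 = 0.00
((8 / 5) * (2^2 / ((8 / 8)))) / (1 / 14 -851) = -448 / 59565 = -0.01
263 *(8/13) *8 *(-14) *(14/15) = -3299072/195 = -16918.32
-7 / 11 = -0.64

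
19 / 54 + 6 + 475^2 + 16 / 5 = 60921329 / 270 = 225634.55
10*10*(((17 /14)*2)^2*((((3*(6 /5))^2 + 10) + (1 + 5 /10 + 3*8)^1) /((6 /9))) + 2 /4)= 2103191 /49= 42922.27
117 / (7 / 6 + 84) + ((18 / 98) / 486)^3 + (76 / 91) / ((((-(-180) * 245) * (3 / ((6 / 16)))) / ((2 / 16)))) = 4830388182724967 / 3516136509412800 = 1.37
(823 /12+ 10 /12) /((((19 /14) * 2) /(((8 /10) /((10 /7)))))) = 40817 /2850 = 14.32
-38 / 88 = -19 / 44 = -0.43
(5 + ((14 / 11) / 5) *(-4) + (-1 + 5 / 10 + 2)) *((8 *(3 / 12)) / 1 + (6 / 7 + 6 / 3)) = 10251 / 385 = 26.63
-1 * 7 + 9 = 2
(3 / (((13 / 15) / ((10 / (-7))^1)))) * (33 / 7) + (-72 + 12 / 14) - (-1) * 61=-21311 / 637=-33.46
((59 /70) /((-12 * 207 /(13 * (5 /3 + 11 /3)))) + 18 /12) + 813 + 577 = 181462447 /130410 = 1391.48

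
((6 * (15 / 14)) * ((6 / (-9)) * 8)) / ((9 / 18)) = -480 / 7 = -68.57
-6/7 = -0.86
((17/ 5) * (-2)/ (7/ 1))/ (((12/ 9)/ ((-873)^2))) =-38868579/ 70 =-555265.41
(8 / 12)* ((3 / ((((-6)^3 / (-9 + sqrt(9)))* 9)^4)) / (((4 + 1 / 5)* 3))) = 5 / 347128758144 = 0.00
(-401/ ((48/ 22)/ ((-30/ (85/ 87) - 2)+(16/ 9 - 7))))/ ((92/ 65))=1663807145/ 337824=4925.07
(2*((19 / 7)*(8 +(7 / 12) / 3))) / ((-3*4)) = -5605 / 1512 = -3.71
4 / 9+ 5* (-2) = -86 / 9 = -9.56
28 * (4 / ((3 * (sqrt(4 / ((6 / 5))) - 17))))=-1904 / 857 - 112 * sqrt(30) / 2571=-2.46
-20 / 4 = -5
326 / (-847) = -326 / 847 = -0.38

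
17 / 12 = 1.42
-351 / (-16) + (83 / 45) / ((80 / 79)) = 21383 / 900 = 23.76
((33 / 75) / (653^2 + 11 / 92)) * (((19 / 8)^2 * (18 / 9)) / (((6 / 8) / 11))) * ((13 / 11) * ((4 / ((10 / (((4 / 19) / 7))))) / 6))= 124982 / 308933407125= 0.00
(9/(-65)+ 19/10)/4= 229/520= 0.44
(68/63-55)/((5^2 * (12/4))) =-3397/4725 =-0.72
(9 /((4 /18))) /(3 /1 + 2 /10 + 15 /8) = 1620 /203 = 7.98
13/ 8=1.62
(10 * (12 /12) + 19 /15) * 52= 8788 /15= 585.87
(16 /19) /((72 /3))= 2 /57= 0.04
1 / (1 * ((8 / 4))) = 1 / 2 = 0.50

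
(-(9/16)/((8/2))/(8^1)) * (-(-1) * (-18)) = 81/256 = 0.32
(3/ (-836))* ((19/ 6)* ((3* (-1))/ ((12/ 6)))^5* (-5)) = -1215/ 2816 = -0.43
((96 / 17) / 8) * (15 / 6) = 30 / 17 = 1.76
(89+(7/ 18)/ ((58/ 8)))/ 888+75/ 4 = 4368893/ 231768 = 18.85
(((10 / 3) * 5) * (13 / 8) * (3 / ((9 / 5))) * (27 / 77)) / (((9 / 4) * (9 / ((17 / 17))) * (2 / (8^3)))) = 416000 / 2079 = 200.10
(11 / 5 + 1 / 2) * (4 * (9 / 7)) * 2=27.77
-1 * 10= -10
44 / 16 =11 / 4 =2.75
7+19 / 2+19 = 71 / 2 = 35.50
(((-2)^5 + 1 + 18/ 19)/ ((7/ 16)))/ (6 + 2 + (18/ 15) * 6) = -4.52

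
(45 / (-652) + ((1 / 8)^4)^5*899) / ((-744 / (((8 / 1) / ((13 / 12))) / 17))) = 12970366926826881943 / 321870608043506476777472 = 0.00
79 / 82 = 0.96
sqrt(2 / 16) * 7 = 7 * sqrt(2) / 4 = 2.47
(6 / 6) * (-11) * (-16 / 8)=22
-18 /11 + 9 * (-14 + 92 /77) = -9000 /77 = -116.88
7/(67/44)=308/67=4.60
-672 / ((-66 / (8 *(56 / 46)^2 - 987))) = -57775312 / 5819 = -9928.74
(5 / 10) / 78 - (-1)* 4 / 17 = 641 / 2652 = 0.24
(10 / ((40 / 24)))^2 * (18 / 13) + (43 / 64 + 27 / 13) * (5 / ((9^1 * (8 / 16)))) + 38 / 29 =5885983 / 108576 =54.21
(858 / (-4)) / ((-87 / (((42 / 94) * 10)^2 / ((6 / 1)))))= 525525 / 64061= 8.20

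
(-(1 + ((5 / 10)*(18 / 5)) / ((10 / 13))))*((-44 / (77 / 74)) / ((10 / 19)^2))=2230619 / 4375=509.86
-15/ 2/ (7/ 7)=-15/ 2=-7.50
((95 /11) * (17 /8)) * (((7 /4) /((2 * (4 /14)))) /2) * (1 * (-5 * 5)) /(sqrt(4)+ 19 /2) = -1978375 /32384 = -61.09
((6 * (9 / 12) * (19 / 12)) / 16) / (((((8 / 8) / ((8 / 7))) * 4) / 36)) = 513 / 112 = 4.58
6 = 6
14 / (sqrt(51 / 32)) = 56 *sqrt(102) / 51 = 11.09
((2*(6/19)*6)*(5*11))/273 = 0.76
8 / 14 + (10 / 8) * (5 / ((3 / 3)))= 191 / 28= 6.82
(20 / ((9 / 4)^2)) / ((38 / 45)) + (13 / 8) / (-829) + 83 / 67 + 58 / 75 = 12705357139 / 1899570600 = 6.69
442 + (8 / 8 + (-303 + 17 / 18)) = 140.94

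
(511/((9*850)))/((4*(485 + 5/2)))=0.00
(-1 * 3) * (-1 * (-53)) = -159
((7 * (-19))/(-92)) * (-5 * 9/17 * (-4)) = 5985/391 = 15.31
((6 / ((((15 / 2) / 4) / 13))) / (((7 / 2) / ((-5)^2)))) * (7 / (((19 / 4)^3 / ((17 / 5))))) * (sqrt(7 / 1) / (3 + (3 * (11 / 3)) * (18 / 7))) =5.58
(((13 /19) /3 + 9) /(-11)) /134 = -263 /42009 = -0.01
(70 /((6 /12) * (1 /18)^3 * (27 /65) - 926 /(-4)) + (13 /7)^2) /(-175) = -1194902449 /55741967575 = -0.02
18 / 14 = 9 / 7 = 1.29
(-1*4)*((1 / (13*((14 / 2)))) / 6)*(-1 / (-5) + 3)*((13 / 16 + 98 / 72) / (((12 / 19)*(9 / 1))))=-5947 / 663390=-0.01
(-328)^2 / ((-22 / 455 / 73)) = -1786701280 / 11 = -162427389.09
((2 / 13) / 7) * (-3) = -6 / 91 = -0.07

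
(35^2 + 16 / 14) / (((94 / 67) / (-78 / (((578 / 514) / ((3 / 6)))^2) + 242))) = 21765054218433 / 109913636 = 198019.60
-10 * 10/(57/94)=-9400/57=-164.91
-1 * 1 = -1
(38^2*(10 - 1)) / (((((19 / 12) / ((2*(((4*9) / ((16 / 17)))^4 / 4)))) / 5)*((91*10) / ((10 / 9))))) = 156174665085 / 2912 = 53631409.71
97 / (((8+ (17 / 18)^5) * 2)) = 91644048 / 16536401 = 5.54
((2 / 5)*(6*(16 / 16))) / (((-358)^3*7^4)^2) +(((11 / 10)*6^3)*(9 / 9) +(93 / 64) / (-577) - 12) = 7898825956500154712076745923 / 35012917258548592909125440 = 225.60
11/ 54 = 0.20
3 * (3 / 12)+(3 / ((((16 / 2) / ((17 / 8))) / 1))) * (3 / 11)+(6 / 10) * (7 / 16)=4329 / 3520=1.23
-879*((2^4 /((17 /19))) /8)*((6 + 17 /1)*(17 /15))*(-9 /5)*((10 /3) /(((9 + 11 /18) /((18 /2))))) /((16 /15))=93341889 /346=269774.25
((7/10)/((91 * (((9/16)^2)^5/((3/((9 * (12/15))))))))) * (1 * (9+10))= 2611340115968/135984591639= 19.20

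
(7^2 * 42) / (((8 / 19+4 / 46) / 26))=3897166 / 37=105328.81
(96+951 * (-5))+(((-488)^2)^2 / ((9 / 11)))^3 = 242781684015251485584382806754864325 / 729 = 333033860103225631802994200000000.00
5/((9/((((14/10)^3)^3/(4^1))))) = 40353607/14062500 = 2.87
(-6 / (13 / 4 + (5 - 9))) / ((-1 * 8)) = -1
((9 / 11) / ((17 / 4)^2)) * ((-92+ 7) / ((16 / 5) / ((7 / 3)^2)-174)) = 0.02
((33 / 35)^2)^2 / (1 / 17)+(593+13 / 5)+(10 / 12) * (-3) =606.53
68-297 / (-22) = 163 / 2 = 81.50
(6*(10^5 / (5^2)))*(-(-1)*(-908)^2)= 19787136000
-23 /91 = -0.25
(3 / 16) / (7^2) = 3 / 784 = 0.00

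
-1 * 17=-17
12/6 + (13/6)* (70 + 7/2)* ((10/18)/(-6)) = -2753/216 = -12.75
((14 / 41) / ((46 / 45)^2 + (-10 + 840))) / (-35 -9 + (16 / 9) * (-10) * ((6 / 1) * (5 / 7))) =-297675 / 87074852572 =-0.00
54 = 54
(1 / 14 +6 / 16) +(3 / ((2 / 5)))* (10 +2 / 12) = 4295 / 56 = 76.70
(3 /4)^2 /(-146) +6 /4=3495 /2336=1.50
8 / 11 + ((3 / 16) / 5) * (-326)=-5059 / 440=-11.50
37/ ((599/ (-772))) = -28564/ 599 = -47.69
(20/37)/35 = 4/259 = 0.02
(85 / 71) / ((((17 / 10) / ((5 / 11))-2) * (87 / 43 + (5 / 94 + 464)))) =17178500 / 11636732937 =0.00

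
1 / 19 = 0.05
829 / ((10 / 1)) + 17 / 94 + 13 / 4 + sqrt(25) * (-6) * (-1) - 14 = 102.33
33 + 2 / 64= 33.03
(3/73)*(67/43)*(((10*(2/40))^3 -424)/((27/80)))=-2271970/28251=-80.42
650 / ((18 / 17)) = 5525 / 9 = 613.89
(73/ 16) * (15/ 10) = 6.84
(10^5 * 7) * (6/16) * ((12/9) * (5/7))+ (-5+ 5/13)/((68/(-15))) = 55250225/221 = 250001.02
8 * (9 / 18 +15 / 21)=68 / 7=9.71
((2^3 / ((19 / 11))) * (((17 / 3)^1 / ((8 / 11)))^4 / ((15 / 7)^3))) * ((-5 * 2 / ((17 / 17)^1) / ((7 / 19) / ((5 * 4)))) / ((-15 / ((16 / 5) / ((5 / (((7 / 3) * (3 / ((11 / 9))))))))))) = 419431019623 / 1822500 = 230140.48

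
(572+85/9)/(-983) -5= -49468/8847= -5.59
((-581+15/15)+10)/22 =-285/11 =-25.91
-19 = -19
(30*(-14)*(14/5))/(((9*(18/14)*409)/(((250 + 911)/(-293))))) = 117992/119837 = 0.98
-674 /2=-337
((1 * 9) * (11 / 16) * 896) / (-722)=-2772 / 361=-7.68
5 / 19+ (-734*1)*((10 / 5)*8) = -223131 / 19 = -11743.74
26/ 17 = 1.53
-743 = -743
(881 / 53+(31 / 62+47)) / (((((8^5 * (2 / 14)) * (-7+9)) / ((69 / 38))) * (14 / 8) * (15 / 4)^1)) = 156331 / 82493440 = 0.00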